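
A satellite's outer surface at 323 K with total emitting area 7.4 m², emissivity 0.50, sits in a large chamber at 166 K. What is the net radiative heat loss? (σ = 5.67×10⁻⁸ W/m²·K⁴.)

Q ≈ 2120 W

Q = εσA(T⁴ − T_s⁴). T⁴ − T_s⁴ = (323)⁴ − (166)⁴ = 1.09×10^10 − 7.59×10^8 = 1.01×10^10 K⁴.
Q = 0.50 × 5.67×10⁻⁸ × 7.40 × 1.01×10^10 = 2120 W.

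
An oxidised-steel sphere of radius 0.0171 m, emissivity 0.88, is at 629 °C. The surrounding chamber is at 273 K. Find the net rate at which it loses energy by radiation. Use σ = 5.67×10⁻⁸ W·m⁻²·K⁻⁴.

A = 4πr² = 4π × (0.0171)² = 3.67×10^-3 m².
Convert: 629 °C = 902 K.
Q = εσA(T⁴ − T_s⁴). T⁴ − T_s⁴ = (902)⁴ − (273)⁴ = 6.62×10^11 − 5.55×10^9 = 6.56×10^11 K⁴.
Q = 0.88 × 5.67×10⁻⁸ × 3.67×10^-3 × 6.56×10^11 = 120 W.

Q ≈ 120 W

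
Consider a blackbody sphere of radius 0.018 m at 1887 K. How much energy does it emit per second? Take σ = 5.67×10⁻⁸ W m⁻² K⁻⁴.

P ≈ 2930 W

A = 4πr² = 4π × (0.018)² = 4.07×10^-3 m².
P = σAT⁴ = 5.67×10⁻⁸ × 4.07×10^-3 × (1887)⁴ = 5.67×10⁻⁸ × 4.07×10^-3 × 1.27×10^13.
P = 2930 W.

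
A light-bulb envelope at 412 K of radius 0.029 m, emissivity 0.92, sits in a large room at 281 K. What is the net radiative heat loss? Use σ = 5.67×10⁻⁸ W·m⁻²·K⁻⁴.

A = 4πr² = 4π × (0.029)² = 0.0106 m².
Q = εσA(T⁴ − T_s⁴). T⁴ − T_s⁴ = (412)⁴ − (281)⁴ = 2.88×10^10 − 6.23×10^9 = 2.26×10^10 K⁴.
Q = 0.92 × 5.67×10⁻⁸ × 0.0106 × 2.26×10^10 = 12.4 W.

Q ≈ 12.4 W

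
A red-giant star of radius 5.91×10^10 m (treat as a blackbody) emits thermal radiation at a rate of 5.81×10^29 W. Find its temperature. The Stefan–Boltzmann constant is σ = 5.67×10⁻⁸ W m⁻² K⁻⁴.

T ≈ 3910 K

A = 4πr² = 4π × (5.91×10^10)² = 4.39×10^22 m².
From P = σAT⁴, T = (P / σA)^(1/4) = (5.81×10^29 / (5.67×10⁻⁸ × 4.39×10^22))^(1/4).
T = (2.33×10^14)^(1/4) = 3910 K.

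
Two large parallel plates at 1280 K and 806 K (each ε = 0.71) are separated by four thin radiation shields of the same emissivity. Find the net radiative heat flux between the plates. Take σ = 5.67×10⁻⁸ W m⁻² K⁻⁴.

q ≈ 14100 W/m²

Each of the 5 gaps contributes resistance (2/ε − 1) = 2/0.71 − 1 = 1.817; total = 9.085.
q = σ(T₁⁴ − T₂⁴) / 9.085 = 5.67×10⁻⁸ × 2.26×10^12 / 9.085 = 14100 W/m².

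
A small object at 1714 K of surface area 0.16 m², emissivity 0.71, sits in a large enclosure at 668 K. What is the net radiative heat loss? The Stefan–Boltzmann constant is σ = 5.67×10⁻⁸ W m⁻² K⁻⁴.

Q = εσA(T⁴ − T_s⁴). T⁴ − T_s⁴ = (1714)⁴ − (668)⁴ = 8.63×10^12 − 1.99×10^11 = 8.43×10^12 K⁴.
Q = 0.71 × 5.67×10⁻⁸ × 0.160 × 8.43×10^12 = 54300 W.

Q ≈ 54300 W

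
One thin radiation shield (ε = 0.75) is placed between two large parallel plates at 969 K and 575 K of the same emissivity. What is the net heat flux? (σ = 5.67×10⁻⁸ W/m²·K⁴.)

q ≈ 13100 W/m²

Each of the 2 gaps contributes resistance (2/ε − 1) = 2/0.75 − 1 = 1.667; total = 3.333.
q = σ(T₁⁴ − T₂⁴) / 3.333 = 5.67×10⁻⁸ × 7.72×10^11 / 3.333 = 13100 W/m².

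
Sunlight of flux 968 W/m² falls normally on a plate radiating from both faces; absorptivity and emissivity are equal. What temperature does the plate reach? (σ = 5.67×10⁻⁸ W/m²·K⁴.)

T ≈ 304 K

Absorbed flux αS = emitted flux 2εσT⁴ per unit area; with α = ε this gives T = (S/2σ)^(1/4).
T = (968 / (2 × 5.67×10⁻⁸))^(1/4) = (8.54×10^9)^(1/4).
T = 304 K.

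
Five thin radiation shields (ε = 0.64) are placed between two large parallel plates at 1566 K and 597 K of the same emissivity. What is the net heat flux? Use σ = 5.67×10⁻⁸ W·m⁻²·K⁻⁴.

Each of the 6 gaps contributes resistance (2/ε − 1) = 2/0.64 − 1 = 2.125; total = 12.75.
q = σ(T₁⁴ − T₂⁴) / 12.75 = 5.67×10⁻⁸ × 5.89×10^12 / 12.75 = 26200 W/m².

q ≈ 26200 W/m²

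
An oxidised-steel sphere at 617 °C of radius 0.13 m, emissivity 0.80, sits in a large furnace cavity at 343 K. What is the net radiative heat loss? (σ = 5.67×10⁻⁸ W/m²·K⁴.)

Q ≈ 5910 W

A = 4πr² = 4π × (0.13)² = 0.212 m².
Convert: 617 °C = 890 K.
Q = εσA(T⁴ − T_s⁴). T⁴ − T_s⁴ = (890)⁴ − (343)⁴ = 6.27×10^11 − 1.38×10^10 = 6.14×10^11 K⁴.
Q = 0.80 × 5.67×10⁻⁸ × 0.212 × 6.14×10^11 = 5910 W.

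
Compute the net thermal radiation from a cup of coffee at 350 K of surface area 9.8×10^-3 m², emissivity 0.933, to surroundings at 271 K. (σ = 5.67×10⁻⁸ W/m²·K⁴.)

Q ≈ 4.98 W

Q = εσA(T⁴ − T_s⁴). T⁴ − T_s⁴ = (350)⁴ − (271)⁴ = 1.50×10^10 − 5.39×10^9 = 9.61×10^9 K⁴.
Q = 0.933 × 5.67×10⁻⁸ × 9.80×10^-3 × 9.61×10^9 = 4.98 W.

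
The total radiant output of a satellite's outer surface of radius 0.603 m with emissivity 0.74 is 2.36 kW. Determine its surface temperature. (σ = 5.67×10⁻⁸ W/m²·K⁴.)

A = 4πr² = 4π × (0.603)² = 4.57 m².
From P = εσAT⁴, T = (P / εσA)^(1/4) = (2360 / (0.74 × 5.67×10⁻⁸ × 4.57))^(1/4).
T = (1.23×10^10)^(1/4) = 333 K.

T ≈ 333 K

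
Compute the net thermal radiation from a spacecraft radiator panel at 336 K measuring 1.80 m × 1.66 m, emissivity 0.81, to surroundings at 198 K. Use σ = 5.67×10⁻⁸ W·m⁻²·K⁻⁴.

Q ≈ 1540 W

A = 1.80 × 1.66 = 2.99 m².
Q = εσA(T⁴ − T_s⁴). T⁴ − T_s⁴ = (336)⁴ − (198)⁴ = 1.27×10^10 − 1.54×10^9 = 1.12×10^10 K⁴.
Q = 0.81 × 5.67×10⁻⁸ × 2.99 × 1.12×10^10 = 1540 W.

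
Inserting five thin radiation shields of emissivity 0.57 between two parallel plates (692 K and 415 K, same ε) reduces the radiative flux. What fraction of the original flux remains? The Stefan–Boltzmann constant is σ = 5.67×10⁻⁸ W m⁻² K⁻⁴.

ratio ≈ 0.167

With N identical shields there are N+1 = 6 gaps in series, each with the same radiative resistance, so the flux falls to 1/(N+1) of its unshielded value.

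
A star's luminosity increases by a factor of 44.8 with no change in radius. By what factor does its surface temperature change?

P ∝ T⁴ ⇒ T ∝ P^(1/4), so T scales by (44.8)^(1/4) = 2.59.

factor ≈ 2.59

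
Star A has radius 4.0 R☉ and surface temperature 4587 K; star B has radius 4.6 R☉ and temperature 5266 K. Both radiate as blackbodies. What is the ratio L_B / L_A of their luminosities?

L_B/L_A ≈ 2.30

L = 4πR²σT⁴ ∝ R²T⁴, so L_B/L_A = (4.6/4.0)² × (5266/4587)⁴ = 1.32 × 1.74 = 2.30.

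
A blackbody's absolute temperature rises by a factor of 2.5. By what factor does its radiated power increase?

P ∝ T⁴, so the power scales as (2.5)⁴ = 39.1.

factor ≈ 39.1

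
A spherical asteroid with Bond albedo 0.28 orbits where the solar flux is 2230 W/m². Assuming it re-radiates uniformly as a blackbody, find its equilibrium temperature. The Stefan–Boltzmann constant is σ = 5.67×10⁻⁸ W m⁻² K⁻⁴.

Power absorbed = (1−a)S·πR²; power emitted = 4πR²σT⁴. Equating and cancelling πR²:
T = ((1−a)S / 4σ)^(1/4) = (1610 / (4 × 5.67×10⁻⁸))^(1/4) = (7.08×10^9)^(1/4).
T = 290 K.

T ≈ 290 K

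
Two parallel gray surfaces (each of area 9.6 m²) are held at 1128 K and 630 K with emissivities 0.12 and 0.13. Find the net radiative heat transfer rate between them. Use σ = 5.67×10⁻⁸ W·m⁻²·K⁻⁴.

For two large parallel gray plates, q = σ(T₁⁴ − T₂⁴) / (1/ε₁ + 1/ε₂ − 1).
1/ε₁ + 1/ε₂ − 1 = 1/0.12 + 1/0.13 − 1 = 15.03.
T₁⁴ − T₂⁴ = 1.62×10^12 − 1.58×10^11 = 1.46×10^12 K⁴.
q = 5.67×10⁻⁸ × 1.46×10^12 / 15.03 = 5510 W/m².
Q = q·A = 5510 × 9.6 = 52900 W.

Q ≈ 52900 W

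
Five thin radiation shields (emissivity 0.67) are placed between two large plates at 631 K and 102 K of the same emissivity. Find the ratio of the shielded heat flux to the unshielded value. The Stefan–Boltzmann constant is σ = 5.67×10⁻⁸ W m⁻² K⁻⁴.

ratio ≈ 0.167

With N identical shields there are N+1 = 6 gaps in series, each with the same radiative resistance, so the flux falls to 1/(N+1) of its unshielded value.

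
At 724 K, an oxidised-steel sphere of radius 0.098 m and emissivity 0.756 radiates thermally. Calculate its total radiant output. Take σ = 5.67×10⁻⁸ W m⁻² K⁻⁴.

P ≈ 1420 W

A = 4πr² = 4π × (0.098)² = 0.121 m².
Stefan–Boltzmann: P = εσAT⁴ = 0.756 × 5.67×10⁻⁸ × 0.121 × (724)⁴ = 0.756 × 5.67×10⁻⁸ × 0.121 × 2.75×10^11.
P = 1420 W.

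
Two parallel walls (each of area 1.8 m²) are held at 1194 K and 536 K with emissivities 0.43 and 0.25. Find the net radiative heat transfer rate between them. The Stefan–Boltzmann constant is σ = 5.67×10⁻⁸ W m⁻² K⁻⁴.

For two large parallel gray plates, q = σ(T₁⁴ − T₂⁴) / (1/ε₁ + 1/ε₂ − 1).
1/ε₁ + 1/ε₂ − 1 = 1/0.43 + 1/0.25 − 1 = 5.326.
T₁⁴ − T₂⁴ = 2.03×10^12 − 8.25×10^10 = 1.95×10^12 K⁴.
q = 5.67×10⁻⁸ × 1.95×10^12 / 5.326 = 20800 W/m².
Q = q·A = 20800 × 1.8 = 37400 W.

Q ≈ 37400 W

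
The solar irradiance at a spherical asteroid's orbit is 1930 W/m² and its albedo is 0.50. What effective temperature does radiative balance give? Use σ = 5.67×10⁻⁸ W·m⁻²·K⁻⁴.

T ≈ 255 K

Power absorbed = (1−a)S·πR²; power emitted = 4πR²σT⁴. Equating and cancelling πR²:
T = ((1−a)S / 4σ)^(1/4) = (965 / (4 × 5.67×10⁻⁸))^(1/4) = (4.25×10^9)^(1/4).
T = 255 K.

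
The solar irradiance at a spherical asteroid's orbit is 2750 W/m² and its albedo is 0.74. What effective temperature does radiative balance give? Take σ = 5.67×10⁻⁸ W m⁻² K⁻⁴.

Power absorbed = (1−a)S·πR²; power emitted = 4πR²σT⁴. Equating and cancelling πR²:
T = ((1−a)S / 4σ)^(1/4) = (715 / (4 × 5.67×10⁻⁸))^(1/4) = (3.15×10^9)^(1/4).
T = 237 K.

T ≈ 237 K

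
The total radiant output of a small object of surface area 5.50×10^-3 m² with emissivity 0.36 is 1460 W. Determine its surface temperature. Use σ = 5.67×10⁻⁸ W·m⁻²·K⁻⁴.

T ≈ 1900 K

From P = εσAT⁴, T = (P / εσA)^(1/4) = (1460 / (0.36 × 5.67×10⁻⁸ × 5.50×10^-3))^(1/4).
T = (1.30×10^13)^(1/4) = 1900 K.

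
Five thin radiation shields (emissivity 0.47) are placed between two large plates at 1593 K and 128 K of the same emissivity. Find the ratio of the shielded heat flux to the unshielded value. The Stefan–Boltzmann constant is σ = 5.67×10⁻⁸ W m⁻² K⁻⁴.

ratio ≈ 0.167

With N identical shields there are N+1 = 6 gaps in series, each with the same radiative resistance, so the flux falls to 1/(N+1) of its unshielded value.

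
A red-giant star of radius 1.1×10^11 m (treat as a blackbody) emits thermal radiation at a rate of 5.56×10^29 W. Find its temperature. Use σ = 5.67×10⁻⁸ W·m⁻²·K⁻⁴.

A = 4πr² = 4π × (1.1×10^11)² = 1.52×10^23 m².
From P = σAT⁴, T = (P / σA)^(1/4) = (5.56×10^29 / (5.67×10⁻⁸ × 1.52×10^23))^(1/4).
T = (6.45×10^13)^(1/4) = 2830 K.

T ≈ 2830 K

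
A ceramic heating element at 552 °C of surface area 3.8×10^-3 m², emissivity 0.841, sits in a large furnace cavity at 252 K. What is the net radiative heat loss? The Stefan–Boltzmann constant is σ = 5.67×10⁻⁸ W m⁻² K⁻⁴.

Q ≈ 83.2 W

Convert: 552 °C = 825 K.
Q = εσA(T⁴ − T_s⁴). T⁴ − T_s⁴ = (825)⁴ − (252)⁴ = 4.63×10^11 − 4.03×10^9 = 4.59×10^11 K⁴.
Q = 0.841 × 5.67×10⁻⁸ × 3.80×10^-3 × 4.59×10^11 = 83.2 W.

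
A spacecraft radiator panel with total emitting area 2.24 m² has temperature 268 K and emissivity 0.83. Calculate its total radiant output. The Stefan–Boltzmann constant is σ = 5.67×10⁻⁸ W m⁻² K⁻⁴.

P ≈ 544 W

P = εσAT⁴ = 0.83 × 5.67×10⁻⁸ × 2.24 × (268)⁴ = 0.83 × 5.67×10⁻⁸ × 2.24 × 5.16×10^9.
P = 544 W.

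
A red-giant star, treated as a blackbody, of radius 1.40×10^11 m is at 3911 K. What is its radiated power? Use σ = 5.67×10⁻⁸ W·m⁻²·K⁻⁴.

A = 4πr² = 4π × (1.40×10^11)² = 2.46×10^23 m².
P = σAT⁴ = 5.67×10⁻⁸ × 2.46×10^23 × (3911)⁴ = 5.67×10⁻⁸ × 2.46×10^23 × 2.34×10^14.
P = 3.27×10^30 W.

P ≈ 3.27×10^30 W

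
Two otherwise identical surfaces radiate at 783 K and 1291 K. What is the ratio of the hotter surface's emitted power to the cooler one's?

ratio ≈ 7.39

P ∝ T⁴, so the ratio is (1291/783)⁴ = (1.649)⁴ = 7.39.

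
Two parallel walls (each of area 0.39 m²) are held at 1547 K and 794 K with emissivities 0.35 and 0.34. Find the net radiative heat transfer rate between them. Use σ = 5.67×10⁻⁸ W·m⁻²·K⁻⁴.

Q ≈ 24600 W

For two large parallel gray plates, q = σ(T₁⁴ − T₂⁴) / (1/ε₁ + 1/ε₂ − 1).
1/ε₁ + 1/ε₂ − 1 = 1/0.35 + 1/0.34 − 1 = 4.798.
T₁⁴ − T₂⁴ = 5.73×10^12 − 3.97×10^11 = 5.33×10^12 K⁴.
q = 5.67×10⁻⁸ × 5.33×10^12 / 4.798 = 63000 W/m².
Q = q·A = 63000 × 0.39 = 24600 W.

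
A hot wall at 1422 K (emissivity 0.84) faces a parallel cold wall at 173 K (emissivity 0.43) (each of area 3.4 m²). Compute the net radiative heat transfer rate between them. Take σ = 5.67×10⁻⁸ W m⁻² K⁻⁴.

Q ≈ 3.13×10^5 W

For two large parallel gray plates, q = σ(T₁⁴ − T₂⁴) / (1/ε₁ + 1/ε₂ − 1).
1/ε₁ + 1/ε₂ − 1 = 1/0.84 + 1/0.43 − 1 = 2.516.
T₁⁴ − T₂⁴ = 4.09×10^12 − 8.96×10^8 = 4.09×10^12 K⁴.
q = 5.67×10⁻⁸ × 4.09×10^12 / 2.516 = 92100 W/m².
Q = q·A = 92100 × 3.4 = 3.13×10^5 W.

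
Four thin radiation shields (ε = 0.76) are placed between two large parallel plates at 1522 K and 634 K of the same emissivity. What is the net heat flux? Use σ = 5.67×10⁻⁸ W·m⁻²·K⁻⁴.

Each of the 5 gaps contributes resistance (2/ε − 1) = 2/0.76 − 1 = 1.632; total = 8.158.
q = σ(T₁⁴ − T₂⁴) / 8.158 = 5.67×10⁻⁸ × 5.20×10^12 / 8.158 = 36200 W/m².

q ≈ 36200 W/m²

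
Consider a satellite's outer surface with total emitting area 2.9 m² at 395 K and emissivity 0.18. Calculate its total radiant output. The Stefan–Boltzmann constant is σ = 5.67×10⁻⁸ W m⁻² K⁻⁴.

P = εσAT⁴ = 0.18 × 5.67×10⁻⁸ × 2.90 × (395)⁴ = 0.18 × 5.67×10⁻⁸ × 2.90 × 2.43×10^10.
P = 721 W.

P ≈ 721 W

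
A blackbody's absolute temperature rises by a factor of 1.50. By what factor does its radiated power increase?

P ∝ T⁴, so the power scales as (1.50)⁴ = 5.06.

factor ≈ 5.06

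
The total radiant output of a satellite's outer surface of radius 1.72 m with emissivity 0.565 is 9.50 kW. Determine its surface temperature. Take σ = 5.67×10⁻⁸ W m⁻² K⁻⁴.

A = 4πr² = 4π × (1.72)² = 37.2 m².
From P = εσAT⁴, T = (P / εσA)^(1/4) = (9500 / (0.565 × 5.67×10⁻⁸ × 37.2))^(1/4).
T = (7.98×10^9)^(1/4) = 299 K.

T ≈ 299 K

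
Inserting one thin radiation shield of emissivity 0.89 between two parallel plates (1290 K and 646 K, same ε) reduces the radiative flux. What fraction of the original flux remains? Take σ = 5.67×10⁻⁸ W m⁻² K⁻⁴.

ratio ≈ 0.500

With N identical shields there are N+1 = 2 gaps in series, each with the same radiative resistance, so the flux falls to 1/(N+1) of its unshielded value.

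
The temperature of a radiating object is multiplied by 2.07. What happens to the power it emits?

P ∝ T⁴, so the power scales as (2.07)⁴ = 18.4.

factor ≈ 18.4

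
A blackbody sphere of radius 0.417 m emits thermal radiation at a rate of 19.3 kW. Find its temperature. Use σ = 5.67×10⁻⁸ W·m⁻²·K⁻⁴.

T ≈ 628 K

A = 4πr² = 4π × (0.417)² = 2.19 m².
From P = σAT⁴, T = (P / σA)^(1/4) = (19300 / (5.67×10⁻⁸ × 2.19))^(1/4).
T = (1.56×10^11)^(1/4) = 628 K.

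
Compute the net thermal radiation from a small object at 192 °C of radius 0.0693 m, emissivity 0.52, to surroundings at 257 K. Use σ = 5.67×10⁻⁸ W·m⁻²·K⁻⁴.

A = 4πr² = 4π × (0.0693)² = 0.0603 m².
Convert: 192 °C = 465 K.
Q = εσA(T⁴ − T_s⁴). T⁴ − T_s⁴ = (465)⁴ − (257)⁴ = 4.68×10^10 − 4.36×10^9 = 4.24×10^10 K⁴.
Q = 0.52 × 5.67×10⁻⁸ × 0.0603 × 4.24×10^10 = 75.4 W.

Q ≈ 75.4 W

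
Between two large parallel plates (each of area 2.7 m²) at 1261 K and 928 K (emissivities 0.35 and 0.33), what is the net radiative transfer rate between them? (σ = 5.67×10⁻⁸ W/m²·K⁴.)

Q ≈ 56000 W

For two large parallel gray plates, q = σ(T₁⁴ − T₂⁴) / (1/ε₁ + 1/ε₂ − 1).
1/ε₁ + 1/ε₂ − 1 = 1/0.35 + 1/0.33 − 1 = 4.887.
T₁⁴ − T₂⁴ = 2.53×10^12 − 7.42×10^11 = 1.79×10^12 K⁴.
q = 5.67×10⁻⁸ × 1.79×10^12 / 4.887 = 20700 W/m².
Q = q·A = 20700 × 2.7 = 56000 W.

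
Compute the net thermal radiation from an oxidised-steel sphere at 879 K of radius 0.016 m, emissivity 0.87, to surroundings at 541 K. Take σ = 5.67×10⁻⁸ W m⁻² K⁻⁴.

Q ≈ 81.1 W

A = 4πr² = 4π × (0.016)² = 3.22×10^-3 m².
Q = εσA(T⁴ − T_s⁴). T⁴ − T_s⁴ = (879)⁴ − (541)⁴ = 5.97×10^11 − 8.57×10^10 = 5.11×10^11 K⁴.
Q = 0.87 × 5.67×10⁻⁸ × 3.22×10^-3 × 5.11×10^11 = 81.1 W.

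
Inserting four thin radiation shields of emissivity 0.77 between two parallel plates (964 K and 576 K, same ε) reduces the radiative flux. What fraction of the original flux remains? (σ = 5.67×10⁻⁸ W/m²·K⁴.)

With N identical shields there are N+1 = 5 gaps in series, each with the same radiative resistance, so the flux falls to 1/(N+1) of its unshielded value.

ratio ≈ 0.200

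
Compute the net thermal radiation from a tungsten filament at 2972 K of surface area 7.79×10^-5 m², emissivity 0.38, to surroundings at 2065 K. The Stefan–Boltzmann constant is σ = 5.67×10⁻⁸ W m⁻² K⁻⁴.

Q = εσA(T⁴ − T_s⁴). T⁴ − T_s⁴ = (2972)⁴ − (2065)⁴ = 7.80×10^13 − 1.82×10^13 = 5.98×10^13 K⁴.
Q = 0.38 × 5.67×10⁻⁸ × 7.79×10^-5 × 5.98×10^13 = 100 W.

Q ≈ 100 W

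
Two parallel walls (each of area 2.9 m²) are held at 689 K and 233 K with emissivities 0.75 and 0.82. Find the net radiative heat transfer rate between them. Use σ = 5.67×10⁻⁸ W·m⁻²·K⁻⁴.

For two large parallel gray plates, q = σ(T₁⁴ − T₂⁴) / (1/ε₁ + 1/ε₂ − 1).
1/ε₁ + 1/ε₂ − 1 = 1/0.75 + 1/0.82 − 1 = 1.553.
T₁⁴ − T₂⁴ = 2.25×10^11 − 2.95×10^9 = 2.22×10^11 K⁴.
q = 5.67×10⁻⁸ × 2.22×10^11 / 1.553 = 8120 W/m².
Q = q·A = 8120 × 2.9 = 23600 W.

Q ≈ 23600 W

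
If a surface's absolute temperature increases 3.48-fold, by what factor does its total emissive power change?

P ∝ T⁴, so the power scales as (3.48)⁴ = 147.

factor ≈ 147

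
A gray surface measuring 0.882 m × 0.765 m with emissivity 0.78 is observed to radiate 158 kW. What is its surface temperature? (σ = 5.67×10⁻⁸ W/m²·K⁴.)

T ≈ 1520 K

A = 0.882 × 0.765 = 0.675 m².
From P = εσAT⁴, T = (P / εσA)^(1/4) = (1.58×10^5 / (0.78 × 5.67×10⁻⁸ × 0.675))^(1/4).
T = (5.29×10^12)^(1/4) = 1520 K.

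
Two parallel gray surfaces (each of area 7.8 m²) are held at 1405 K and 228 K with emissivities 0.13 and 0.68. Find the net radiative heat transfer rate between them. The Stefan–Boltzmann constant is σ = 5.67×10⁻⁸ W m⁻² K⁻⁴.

For two large parallel gray plates, q = σ(T₁⁴ − T₂⁴) / (1/ε₁ + 1/ε₂ − 1).
1/ε₁ + 1/ε₂ − 1 = 1/0.13 + 1/0.68 − 1 = 8.163.
T₁⁴ − T₂⁴ = 3.90×10^12 − 2.70×10^9 = 3.89×10^12 K⁴.
q = 5.67×10⁻⁸ × 3.89×10^12 / 8.163 = 27000 W/m².
Q = q·A = 27000 × 7.8 = 2.11×10^5 W.

Q ≈ 2.11×10^5 W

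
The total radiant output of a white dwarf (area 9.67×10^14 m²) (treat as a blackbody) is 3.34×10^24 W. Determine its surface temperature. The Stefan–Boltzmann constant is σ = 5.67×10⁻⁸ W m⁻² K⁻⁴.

From P = σAT⁴, T = (P / σA)^(1/4) = (3.34×10^24 / (5.67×10⁻⁸ × 9.67×10^14))^(1/4).
T = (6.09×10^16)^(1/4) = 15700 K.

T ≈ 15700 K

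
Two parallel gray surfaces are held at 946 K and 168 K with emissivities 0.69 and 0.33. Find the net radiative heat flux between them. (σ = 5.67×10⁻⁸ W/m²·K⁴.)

For two large parallel gray plates, q = σ(T₁⁴ − T₂⁴) / (1/ε₁ + 1/ε₂ − 1).
1/ε₁ + 1/ε₂ − 1 = 1/0.69 + 1/0.33 − 1 = 3.480.
T₁⁴ − T₂⁴ = 8.01×10^11 − 7.97×10^8 = 8.00×10^11 K⁴.
q = 5.67×10⁻⁸ × 8.00×10^11 / 3.480 = 13000 W/m².

q ≈ 13000 W/m²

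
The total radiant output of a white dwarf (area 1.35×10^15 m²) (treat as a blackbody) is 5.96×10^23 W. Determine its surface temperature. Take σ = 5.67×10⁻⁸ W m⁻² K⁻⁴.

T ≈ 9390 K

From P = σAT⁴, T = (P / σA)^(1/4) = (5.96×10^23 / (5.67×10⁻⁸ × 1.35×10^15))^(1/4).
T = (7.79×10^15)^(1/4) = 9390 K.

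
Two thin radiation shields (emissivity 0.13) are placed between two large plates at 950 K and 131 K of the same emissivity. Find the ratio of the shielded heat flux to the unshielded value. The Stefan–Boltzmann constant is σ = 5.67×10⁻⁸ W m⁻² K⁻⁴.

With N identical shields there are N+1 = 3 gaps in series, each with the same radiative resistance, so the flux falls to 1/(N+1) of its unshielded value.

ratio ≈ 0.333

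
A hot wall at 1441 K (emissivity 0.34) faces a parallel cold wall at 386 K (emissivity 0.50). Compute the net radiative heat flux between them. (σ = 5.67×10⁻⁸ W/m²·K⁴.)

For two large parallel gray plates, q = σ(T₁⁴ − T₂⁴) / (1/ε₁ + 1/ε₂ − 1).
1/ε₁ + 1/ε₂ − 1 = 1/0.34 + 1/0.50 − 1 = 3.941.
T₁⁴ − T₂⁴ = 4.31×10^12 − 2.22×10^10 = 4.29×10^12 K⁴.
q = 5.67×10⁻⁸ × 4.29×10^12 / 3.941 = 61700 W/m².

q ≈ 61700 W/m²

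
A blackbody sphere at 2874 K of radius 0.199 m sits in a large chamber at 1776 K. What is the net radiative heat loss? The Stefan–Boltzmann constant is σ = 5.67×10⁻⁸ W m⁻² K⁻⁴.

A = 4πr² = 4π × (0.199)² = 0.498 m².
Q = σA(T⁴ − T_s⁴). T⁴ − T_s⁴ = (2874)⁴ − (1776)⁴ = 6.82×10^13 − 9.95×10^12 = 5.83×10^13 K⁴.
Q = 5.67×10⁻⁸ × 0.498 × 5.83×10^13 = 1.64×10^6 W.

Q ≈ 1.64×10^6 W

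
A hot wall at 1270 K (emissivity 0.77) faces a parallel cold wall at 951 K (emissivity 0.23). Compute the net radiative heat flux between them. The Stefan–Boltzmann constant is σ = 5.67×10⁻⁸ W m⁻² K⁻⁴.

For two large parallel gray plates, q = σ(T₁⁴ − T₂⁴) / (1/ε₁ + 1/ε₂ − 1).
1/ε₁ + 1/ε₂ − 1 = 1/0.77 + 1/0.23 − 1 = 4.647.
T₁⁴ − T₂⁴ = 2.60×10^12 − 8.18×10^11 = 1.78×10^12 K⁴.
q = 5.67×10⁻⁸ × 1.78×10^12 / 4.647 = 21800 W/m².

q ≈ 21800 W/m²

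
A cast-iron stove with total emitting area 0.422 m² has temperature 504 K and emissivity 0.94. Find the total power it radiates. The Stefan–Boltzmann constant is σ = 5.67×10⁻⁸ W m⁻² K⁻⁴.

P ≈ 1450 W

P = εσAT⁴ = 0.94 × 5.67×10⁻⁸ × 0.422 × (504)⁴ = 0.94 × 5.67×10⁻⁸ × 0.422 × 6.45×10^10.
P = 1450 W.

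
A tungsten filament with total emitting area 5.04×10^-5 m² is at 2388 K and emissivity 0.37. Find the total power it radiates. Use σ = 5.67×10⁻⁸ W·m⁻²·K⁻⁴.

P ≈ 34.4 W

P = εσAT⁴ = 0.37 × 5.67×10⁻⁸ × 5.04×10^-5 × (2388)⁴ = 0.37 × 5.67×10⁻⁸ × 5.04×10^-5 × 3.25×10^13.
P = 34.4 W.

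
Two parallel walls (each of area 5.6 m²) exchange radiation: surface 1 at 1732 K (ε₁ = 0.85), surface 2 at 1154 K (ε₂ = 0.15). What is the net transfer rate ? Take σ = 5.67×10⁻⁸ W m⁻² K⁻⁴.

For two large parallel gray plates, q = σ(T₁⁴ − T₂⁴) / (1/ε₁ + 1/ε₂ − 1).
1/ε₁ + 1/ε₂ − 1 = 1/0.85 + 1/0.15 − 1 = 6.843.
T₁⁴ − T₂⁴ = 9.00×10^12 − 1.77×10^12 = 7.23×10^12 K⁴.
q = 5.67×10⁻⁸ × 7.23×10^12 / 6.843 = 59900 W/m².
Q = q·A = 59900 × 5.6 = 3.35×10^5 W.

Q ≈ 3.35×10^5 W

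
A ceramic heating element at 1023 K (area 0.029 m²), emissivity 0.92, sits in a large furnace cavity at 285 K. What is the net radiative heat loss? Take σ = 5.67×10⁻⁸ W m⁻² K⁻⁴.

Q ≈ 1650 W

Q = εσA(T⁴ − T_s⁴). T⁴ − T_s⁴ = (1023)⁴ − (285)⁴ = 1.10×10^12 − 6.60×10^9 = 1.09×10^12 K⁴.
Q = 0.92 × 5.67×10⁻⁸ × 0.0290 × 1.09×10^12 = 1650 W.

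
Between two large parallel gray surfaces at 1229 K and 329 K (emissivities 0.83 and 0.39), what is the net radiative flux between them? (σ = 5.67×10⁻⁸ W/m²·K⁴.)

For two large parallel gray plates, q = σ(T₁⁴ − T₂⁴) / (1/ε₁ + 1/ε₂ − 1).
1/ε₁ + 1/ε₂ − 1 = 1/0.83 + 1/0.39 − 1 = 2.769.
T₁⁴ − T₂⁴ = 2.28×10^12 − 1.17×10^10 = 2.27×10^12 K⁴.
q = 5.67×10⁻⁸ × 2.27×10^12 / 2.769 = 46500 W/m².

q ≈ 46500 W/m²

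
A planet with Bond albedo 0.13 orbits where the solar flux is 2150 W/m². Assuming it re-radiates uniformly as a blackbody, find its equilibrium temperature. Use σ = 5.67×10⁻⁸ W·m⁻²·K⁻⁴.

T ≈ 301 K

Power absorbed = (1−a)S·πR²; power emitted = 4πR²σT⁴. Equating and cancelling πR²:
T = ((1−a)S / 4σ)^(1/4) = (1870 / (4 × 5.67×10⁻⁸))^(1/4) = (8.25×10^9)^(1/4).
T = 301 K.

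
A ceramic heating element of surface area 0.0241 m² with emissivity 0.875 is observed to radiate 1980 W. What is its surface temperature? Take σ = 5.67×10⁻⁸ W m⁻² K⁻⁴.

T ≈ 1130 K

From P = εσAT⁴, T = (P / εσA)^(1/4) = (1980 / (0.875 × 5.67×10⁻⁸ × 0.0241))^(1/4).
T = (1.66×10^12)^(1/4) = 1130 K.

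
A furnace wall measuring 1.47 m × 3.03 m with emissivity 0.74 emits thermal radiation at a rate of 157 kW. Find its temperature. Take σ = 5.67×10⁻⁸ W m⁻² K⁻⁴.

A = 1.47 × 3.03 = 4.45 m².
From P = εσAT⁴, T = (P / εσA)^(1/4) = (1.57×10^5 / (0.74 × 5.67×10⁻⁸ × 4.45))^(1/4).
T = (8.40×10^11)^(1/4) = 957 K.

T ≈ 957 K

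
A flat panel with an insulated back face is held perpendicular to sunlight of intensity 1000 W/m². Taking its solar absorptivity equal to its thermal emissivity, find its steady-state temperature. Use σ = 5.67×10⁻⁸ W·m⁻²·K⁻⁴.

T ≈ 364 K

Absorbed flux αS = emitted flux εσT⁴ (one radiating face); with α = ε, T = (S/σ)^(1/4).
T = (1000 / 5.67×10⁻⁸)^(1/4) = (1.76×10^10)^(1/4).
T = 364 K.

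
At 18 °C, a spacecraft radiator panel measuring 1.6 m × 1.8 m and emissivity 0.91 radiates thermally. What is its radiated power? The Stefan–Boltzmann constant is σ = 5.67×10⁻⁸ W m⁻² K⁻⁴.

A = 1.6 × 1.8 = 2.88 m².
18 °C = 291 K.
P = εσAT⁴ = 0.91 × 5.67×10⁻⁸ × 2.88 × (291)⁴ = 0.91 × 5.67×10⁻⁸ × 2.88 × 7.17×10^9.
P = 1070 W.

P ≈ 1070 W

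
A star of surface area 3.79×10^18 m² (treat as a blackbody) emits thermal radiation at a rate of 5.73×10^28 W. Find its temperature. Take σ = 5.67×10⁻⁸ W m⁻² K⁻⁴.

T ≈ 22700 K

From P = σAT⁴, T = (P / σA)^(1/4) = (5.73×10^28 / (5.67×10⁻⁸ × 3.79×10^18))^(1/4).
T = (2.67×10^17)^(1/4) = 22700 K.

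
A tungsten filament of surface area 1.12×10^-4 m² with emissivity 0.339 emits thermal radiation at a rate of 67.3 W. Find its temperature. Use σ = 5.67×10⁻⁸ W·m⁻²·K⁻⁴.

T ≈ 2360 K

From P = εσAT⁴, T = (P / εσA)^(1/4) = (67.3 / (0.339 × 5.67×10⁻⁸ × 1.12×10^-4))^(1/4).
T = (3.13×10^13)^(1/4) = 2360 K.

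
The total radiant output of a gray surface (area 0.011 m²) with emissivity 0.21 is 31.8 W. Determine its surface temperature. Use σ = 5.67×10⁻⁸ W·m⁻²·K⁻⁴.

T ≈ 702 K

From P = εσAT⁴, T = (P / εσA)^(1/4) = (31.8 / (0.21 × 5.67×10⁻⁸ × 0.0110))^(1/4).
T = (2.43×10^11)^(1/4) = 702 K.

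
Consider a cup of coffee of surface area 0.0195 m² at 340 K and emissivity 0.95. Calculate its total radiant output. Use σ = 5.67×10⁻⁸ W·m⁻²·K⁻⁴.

Stefan–Boltzmann: P = εσAT⁴ = 0.95 × 5.67×10⁻⁸ × 0.0195 × (340)⁴ = 0.95 × 5.67×10⁻⁸ × 0.0195 × 1.34×10^10.
P = 14.0 W.

P ≈ 14.0 W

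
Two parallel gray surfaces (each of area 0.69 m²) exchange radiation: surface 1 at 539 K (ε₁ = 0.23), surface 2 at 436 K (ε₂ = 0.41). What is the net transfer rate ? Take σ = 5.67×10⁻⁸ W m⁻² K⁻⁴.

For two large parallel gray plates, q = σ(T₁⁴ − T₂⁴) / (1/ε₁ + 1/ε₂ − 1).
1/ε₁ + 1/ε₂ − 1 = 1/0.23 + 1/0.41 − 1 = 5.787.
T₁⁴ − T₂⁴ = 8.44×10^10 − 3.61×10^10 = 4.83×10^10 K⁴.
q = 5.67×10⁻⁸ × 4.83×10^10 / 5.787 = 473 W/m².
Q = q·A = 473 × 0.69 = 326 W.

Q ≈ 326 W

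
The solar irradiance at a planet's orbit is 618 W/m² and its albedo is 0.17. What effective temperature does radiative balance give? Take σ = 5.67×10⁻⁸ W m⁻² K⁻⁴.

Power absorbed = (1−a)S·πR²; power emitted = 4πR²σT⁴. Equating and cancelling πR²:
T = ((1−a)S / 4σ)^(1/4) = (513 / (4 × 5.67×10⁻⁸))^(1/4) = (2.26×10^9)^(1/4).
T = 218 K.

T ≈ 218 K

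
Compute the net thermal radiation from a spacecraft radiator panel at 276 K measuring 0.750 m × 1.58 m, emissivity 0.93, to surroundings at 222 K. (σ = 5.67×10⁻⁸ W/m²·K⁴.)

Q ≈ 211 W

A = 0.750 × 1.58 = 1.19 m².
Q = εσA(T⁴ − T_s⁴). T⁴ − T_s⁴ = (276)⁴ − (222)⁴ = 5.80×10^9 − 2.43×10^9 = 3.37×10^9 K⁴.
Q = 0.93 × 5.67×10⁻⁸ × 1.19 × 3.37×10^9 = 211 W.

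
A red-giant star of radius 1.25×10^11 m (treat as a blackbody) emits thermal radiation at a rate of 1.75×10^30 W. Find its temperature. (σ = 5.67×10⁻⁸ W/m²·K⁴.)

A = 4πr² = 4π × (1.25×10^11)² = 1.96×10^23 m².
From P = σAT⁴, T = (P / σA)^(1/4) = (1.75×10^30 / (5.67×10⁻⁸ × 1.96×10^23))^(1/4).
T = (1.57×10^14)^(1/4) = 3540 K.

T ≈ 3540 K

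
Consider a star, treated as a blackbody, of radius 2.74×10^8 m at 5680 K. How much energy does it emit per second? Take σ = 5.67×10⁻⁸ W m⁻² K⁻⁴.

P ≈ 5.57×10^25 W

A = 4πr² = 4π × (2.74×10^8)² = 9.43×10^17 m².
P = σAT⁴ = 5.67×10⁻⁸ × 9.43×10^17 × (5680)⁴ = 5.67×10⁻⁸ × 9.43×10^17 × 1.04×10^15.
P = 5.57×10^25 W.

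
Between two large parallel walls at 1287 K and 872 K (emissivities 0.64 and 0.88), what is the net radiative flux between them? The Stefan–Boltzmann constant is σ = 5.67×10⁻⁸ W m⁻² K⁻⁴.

For two large parallel gray plates, q = σ(T₁⁴ − T₂⁴) / (1/ε₁ + 1/ε₂ − 1).
1/ε₁ + 1/ε₂ − 1 = 1/0.64 + 1/0.88 − 1 = 1.699.
T₁⁴ − T₂⁴ = 2.74×10^12 − 5.78×10^11 = 2.17×10^12 K⁴.
q = 5.67×10⁻⁸ × 2.17×10^12 / 1.699 = 72300 W/m².

q ≈ 72300 W/m²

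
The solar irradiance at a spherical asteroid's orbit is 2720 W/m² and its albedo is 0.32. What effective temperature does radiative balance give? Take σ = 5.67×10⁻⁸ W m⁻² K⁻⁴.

T ≈ 301 K

Power absorbed = (1−a)S·πR²; power emitted = 4πR²σT⁴. Equating and cancelling πR²:
T = ((1−a)S / 4σ)^(1/4) = (1850 / (4 × 5.67×10⁻⁸))^(1/4) = (8.16×10^9)^(1/4).
T = 301 K.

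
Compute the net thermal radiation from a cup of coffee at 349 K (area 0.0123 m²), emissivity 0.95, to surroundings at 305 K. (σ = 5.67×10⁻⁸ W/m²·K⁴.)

Q = εσA(T⁴ − T_s⁴). T⁴ − T_s⁴ = (349)⁴ − (305)⁴ = 1.48×10^10 − 8.65×10^9 = 6.18×10^9 K⁴.
Q = 0.95 × 5.67×10⁻⁸ × 0.0123 × 6.18×10^9 = 4.10 W.

Q ≈ 4.10 W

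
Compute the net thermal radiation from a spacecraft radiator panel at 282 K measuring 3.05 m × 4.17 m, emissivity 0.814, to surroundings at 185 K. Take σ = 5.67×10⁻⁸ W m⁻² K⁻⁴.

A = 3.05 × 4.17 = 12.7 m².
Q = εσA(T⁴ − T_s⁴). T⁴ − T_s⁴ = (282)⁴ − (185)⁴ = 6.32×10^9 − 1.17×10^9 = 5.15×10^9 K⁴.
Q = 0.814 × 5.67×10⁻⁸ × 12.7 × 5.15×10^9 = 3020 W.

Q ≈ 3020 W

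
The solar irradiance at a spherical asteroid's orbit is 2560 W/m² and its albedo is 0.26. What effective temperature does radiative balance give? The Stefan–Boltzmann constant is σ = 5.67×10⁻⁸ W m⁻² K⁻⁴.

T ≈ 302 K

Power absorbed = (1−a)S·πR²; power emitted = 4πR²σT⁴. Equating and cancelling πR²:
T = ((1−a)S / 4σ)^(1/4) = (1890 / (4 × 5.67×10⁻⁸))^(1/4) = (8.35×10^9)^(1/4).
T = 302 K.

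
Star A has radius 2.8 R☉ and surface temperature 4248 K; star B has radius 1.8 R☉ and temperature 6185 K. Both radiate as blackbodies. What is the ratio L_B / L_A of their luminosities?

L = 4πR²σT⁴ ∝ R²T⁴, so L_B/L_A = (1.8/2.8)² × (6185/4248)⁴ = 0.413 × 4.49 = 1.86.

L_B/L_A ≈ 1.86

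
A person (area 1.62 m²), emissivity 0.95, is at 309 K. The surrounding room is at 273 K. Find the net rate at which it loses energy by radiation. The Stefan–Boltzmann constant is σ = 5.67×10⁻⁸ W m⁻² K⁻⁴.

Q = εσA(T⁴ − T_s⁴). T⁴ − T_s⁴ = (309)⁴ − (273)⁴ = 9.12×10^9 − 5.55×10^9 = 3.56×10^9 K⁴.
Q = 0.95 × 5.67×10⁻⁸ × 1.62 × 3.56×10^9 = 311 W.

Q ≈ 311 W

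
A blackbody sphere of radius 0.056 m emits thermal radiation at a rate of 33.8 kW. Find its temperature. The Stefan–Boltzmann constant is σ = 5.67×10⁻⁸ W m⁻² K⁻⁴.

T ≈ 1970 K

A = 4πr² = 4π × (0.056)² = 0.0394 m².
From P = σAT⁴, T = (P / σA)^(1/4) = (33800 / (5.67×10⁻⁸ × 0.0394))^(1/4).
T = (1.51×10^13)^(1/4) = 1970 K.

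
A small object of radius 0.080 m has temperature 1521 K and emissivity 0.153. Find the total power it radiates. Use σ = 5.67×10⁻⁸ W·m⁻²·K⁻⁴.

P ≈ 3730 W

A = 4πr² = 4π × (0.080)² = 0.0804 m².
Stefan–Boltzmann: P = εσAT⁴ = 0.153 × 5.67×10⁻⁸ × 0.0804 × (1521)⁴ = 0.153 × 5.67×10⁻⁸ × 0.0804 × 5.35×10^12.
P = 3730 W.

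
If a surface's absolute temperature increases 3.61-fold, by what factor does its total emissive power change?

P ∝ T⁴, so the power scales as (3.61)⁴ = 170.

factor ≈ 170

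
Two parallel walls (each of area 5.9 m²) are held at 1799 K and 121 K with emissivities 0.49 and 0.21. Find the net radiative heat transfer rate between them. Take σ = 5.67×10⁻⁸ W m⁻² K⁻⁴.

Q ≈ 6.04×10^5 W

For two large parallel gray plates, q = σ(T₁⁴ − T₂⁴) / (1/ε₁ + 1/ε₂ − 1).
1/ε₁ + 1/ε₂ − 1 = 1/0.49 + 1/0.21 − 1 = 5.803.
T₁⁴ − T₂⁴ = 1.05×10^13 − 2.14×10^8 = 1.05×10^13 K⁴.
q = 5.67×10⁻⁸ × 1.05×10^13 / 5.803 = 1.02×10^5 W/m².
Q = q·A = 1.02×10^5 × 5.9 = 6.04×10^5 W.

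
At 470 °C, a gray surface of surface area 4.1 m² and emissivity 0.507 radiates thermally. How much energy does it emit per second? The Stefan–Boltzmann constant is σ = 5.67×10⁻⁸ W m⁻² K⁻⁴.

P ≈ 35900 W

470 °C = 743 K.
P = εσAT⁴ = 0.507 × 5.67×10⁻⁸ × 4.10 × (743)⁴ = 0.507 × 5.67×10⁻⁸ × 4.10 × 3.05×10^11.
P = 35900 W.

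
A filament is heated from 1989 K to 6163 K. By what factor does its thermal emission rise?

P ∝ T⁴, so the ratio is (6163/1989)⁴ = (3.099)⁴ = 92.2.

ratio ≈ 92.2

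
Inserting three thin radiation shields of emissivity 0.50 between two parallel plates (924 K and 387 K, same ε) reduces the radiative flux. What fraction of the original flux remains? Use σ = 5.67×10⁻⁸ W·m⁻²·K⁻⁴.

ratio ≈ 0.250

With N identical shields there are N+1 = 4 gaps in series, each with the same radiative resistance, so the flux falls to 1/(N+1) of its unshielded value.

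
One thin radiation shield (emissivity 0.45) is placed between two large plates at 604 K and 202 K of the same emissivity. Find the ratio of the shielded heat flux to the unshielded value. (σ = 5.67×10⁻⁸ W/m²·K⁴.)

With N identical shields there are N+1 = 2 gaps in series, each with the same radiative resistance, so the flux falls to 1/(N+1) of its unshielded value.

ratio ≈ 0.500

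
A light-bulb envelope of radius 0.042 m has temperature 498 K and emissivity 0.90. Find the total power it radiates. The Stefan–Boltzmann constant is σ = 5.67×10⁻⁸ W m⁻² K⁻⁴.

A = 4πr² = 4π × (0.042)² = 0.0222 m².
Stefan–Boltzmann: P = εσAT⁴ = 0.90 × 5.67×10⁻⁸ × 0.0222 × (498)⁴ = 0.90 × 5.67×10⁻⁸ × 0.0222 × 6.15×10^10.
P = 69.6 W.

P ≈ 69.6 W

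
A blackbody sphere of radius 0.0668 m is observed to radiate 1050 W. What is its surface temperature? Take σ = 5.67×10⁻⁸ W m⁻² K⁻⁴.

T ≈ 758 K

A = 4πr² = 4π × (0.0668)² = 0.0561 m².
From P = σAT⁴, T = (P / σA)^(1/4) = (1050 / (5.67×10⁻⁸ × 0.0561))^(1/4).
T = (3.30×10^11)^(1/4) = 758 K.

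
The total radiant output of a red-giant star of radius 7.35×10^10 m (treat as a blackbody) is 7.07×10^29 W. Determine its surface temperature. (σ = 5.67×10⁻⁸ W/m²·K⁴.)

T ≈ 3680 K

A = 4πr² = 4π × (7.35×10^10)² = 6.79×10^22 m².
From P = σAT⁴, T = (P / σA)^(1/4) = (7.07×10^29 / (5.67×10⁻⁸ × 6.79×10^22))^(1/4).
T = (1.84×10^14)^(1/4) = 3680 K.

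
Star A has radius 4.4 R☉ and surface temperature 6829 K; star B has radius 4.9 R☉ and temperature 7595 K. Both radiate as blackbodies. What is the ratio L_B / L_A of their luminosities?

L = 4πR²σT⁴ ∝ R²T⁴, so L_B/L_A = (4.9/4.4)² × (7595/6829)⁴ = 1.24 × 1.53 = 1.90.

L_B/L_A ≈ 1.90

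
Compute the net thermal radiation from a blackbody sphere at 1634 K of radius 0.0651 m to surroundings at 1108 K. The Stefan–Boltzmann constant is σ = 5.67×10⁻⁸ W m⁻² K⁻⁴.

A = 4πr² = 4π × (0.0651)² = 0.0533 m².
Q = σA(T⁴ − T_s⁴). T⁴ − T_s⁴ = (1634)⁴ − (1108)⁴ = 7.13×10^12 − 1.51×10^12 = 5.62×10^12 K⁴.
Q = 5.67×10⁻⁸ × 0.0533 × 5.62×10^12 = 17000 W.

Q ≈ 17000 W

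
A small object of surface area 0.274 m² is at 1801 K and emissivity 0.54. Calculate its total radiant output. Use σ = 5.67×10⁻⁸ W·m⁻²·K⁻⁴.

P ≈ 88300 W

P = εσAT⁴ = 0.54 × 5.67×10⁻⁸ × 0.274 × (1801)⁴ = 0.54 × 5.67×10⁻⁸ × 0.274 × 1.05×10^13.
P = 88300 W.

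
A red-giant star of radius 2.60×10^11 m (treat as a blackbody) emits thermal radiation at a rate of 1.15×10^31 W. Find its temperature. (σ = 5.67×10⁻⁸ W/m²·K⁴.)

T ≈ 3930 K

A = 4πr² = 4π × (2.60×10^11)² = 8.49×10^23 m².
From P = σAT⁴, T = (P / σA)^(1/4) = (1.15×10^31 / (5.67×10⁻⁸ × 8.49×10^23))^(1/4).
T = (2.39×10^14)^(1/4) = 3930 K.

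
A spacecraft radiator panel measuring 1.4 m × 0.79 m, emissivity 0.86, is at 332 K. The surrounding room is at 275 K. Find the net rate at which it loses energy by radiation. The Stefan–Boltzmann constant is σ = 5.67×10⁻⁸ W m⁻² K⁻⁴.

Q ≈ 347 W

A = 1.4 × 0.79 = 1.11 m².
Q = εσA(T⁴ − T_s⁴). T⁴ − T_s⁴ = (332)⁴ − (275)⁴ = 1.21×10^10 − 5.72×10^9 = 6.43×10^9 K⁴.
Q = 0.86 × 5.67×10⁻⁸ × 1.11 × 6.43×10^9 = 347 W.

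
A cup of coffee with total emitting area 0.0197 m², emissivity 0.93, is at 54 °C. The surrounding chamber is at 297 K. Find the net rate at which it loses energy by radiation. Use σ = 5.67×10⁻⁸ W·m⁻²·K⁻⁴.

Q ≈ 3.79 W

Convert: 54 °C = 327 K.
Q = εσA(T⁴ − T_s⁴). T⁴ − T_s⁴ = (327)⁴ − (297)⁴ = 1.14×10^10 − 7.78×10^9 = 3.65×10^9 K⁴.
Q = 0.93 × 5.67×10⁻⁸ × 0.0197 × 3.65×10^9 = 3.79 W.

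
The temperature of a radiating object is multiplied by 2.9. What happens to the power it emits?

P ∝ T⁴, so the power scales as (2.9)⁴ = 70.7.

factor ≈ 70.7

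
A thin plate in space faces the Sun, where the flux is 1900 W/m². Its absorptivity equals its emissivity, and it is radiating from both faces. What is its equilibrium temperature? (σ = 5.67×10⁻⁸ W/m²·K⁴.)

Absorbed flux αS = emitted flux 2εσT⁴ per unit area; with α = ε this gives T = (S/2σ)^(1/4).
T = (1900 / (2 × 5.67×10⁻⁸))^(1/4) = (1.68×10^10)^(1/4).
T = 360 K.

T ≈ 360 K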